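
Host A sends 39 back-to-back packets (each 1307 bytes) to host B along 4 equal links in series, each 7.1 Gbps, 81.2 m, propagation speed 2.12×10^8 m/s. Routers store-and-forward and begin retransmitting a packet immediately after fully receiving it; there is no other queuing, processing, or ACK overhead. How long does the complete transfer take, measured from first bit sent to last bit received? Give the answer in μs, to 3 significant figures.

Per-hop transmission t_tx = L/R = 10456/7100000000 = 1.47268 μs.
Per-hop propagation t_prop = 81.2/212000000 = 0.383019 μs.
Pipeline fill: first packet needs 4·t_tx to clear all hops; remaining 38 packets each add one t_tx.
Total = (4+39-1)·t_tx + 4·t_prop = 42·1.47268 + 4·0.383019 = 63.4 μs.

63.4 μs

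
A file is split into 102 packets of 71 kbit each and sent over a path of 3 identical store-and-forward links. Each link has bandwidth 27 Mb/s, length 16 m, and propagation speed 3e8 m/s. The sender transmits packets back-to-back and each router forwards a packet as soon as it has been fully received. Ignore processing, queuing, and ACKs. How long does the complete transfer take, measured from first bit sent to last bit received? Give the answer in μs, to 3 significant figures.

Per-hop transmission t_tx = L/R = 71000/27000000 = 2629.63 μs.
Per-hop propagation t_prop = 16/300000000 = 0.0533333 μs.
Pipeline fill: first packet needs 3·t_tx to clear all hops; remaining 101 packets each add one t_tx.
Total = (3+102-1)·t_tx + 3·t_prop = 104·2629.63 + 3·0.0533333 = 273000 μs.

273000 μs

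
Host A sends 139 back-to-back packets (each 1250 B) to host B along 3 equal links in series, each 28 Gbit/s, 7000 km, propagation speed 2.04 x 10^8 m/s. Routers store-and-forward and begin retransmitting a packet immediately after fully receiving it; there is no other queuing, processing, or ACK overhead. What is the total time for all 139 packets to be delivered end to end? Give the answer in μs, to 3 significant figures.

Per-hop transmission t_tx = L/R = 10000/28000000000 = 0.357143 μs.
Per-hop propagation t_prop = 7000000/204000000 = 34313.7 μs.
Pipeline fill: first packet needs 3·t_tx to clear all hops; remaining 138 packets each add one t_tx.
Total = (3+139-1)·t_tx + 3·t_prop = 141·0.357143 + 3·34313.7 = 103000 μs.

103000 μs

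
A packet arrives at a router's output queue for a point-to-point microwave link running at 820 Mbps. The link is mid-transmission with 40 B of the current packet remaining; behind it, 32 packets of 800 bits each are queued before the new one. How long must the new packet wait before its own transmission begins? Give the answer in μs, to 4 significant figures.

Each queued packet: L/R = 800/820000000 = 0.97561 μs.
32 queued → 31.2195 μs.
Plus remaining 320 bits of current packet: 0.390244 μs.
Queuing delay = 31.61 μs.

31.61 μs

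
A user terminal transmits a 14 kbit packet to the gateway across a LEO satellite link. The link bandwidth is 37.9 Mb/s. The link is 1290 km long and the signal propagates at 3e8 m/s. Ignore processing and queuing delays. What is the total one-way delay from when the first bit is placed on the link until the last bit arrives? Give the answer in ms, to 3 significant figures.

L = 14000 bits.
Transmission delay = L/R = 14000 / 37900000 = 0.369393 ms.
Propagation delay = d/s = 1290000 m / 300000000 m/s = 4.3 ms.
Total = 4.67 ms.

4.67 ms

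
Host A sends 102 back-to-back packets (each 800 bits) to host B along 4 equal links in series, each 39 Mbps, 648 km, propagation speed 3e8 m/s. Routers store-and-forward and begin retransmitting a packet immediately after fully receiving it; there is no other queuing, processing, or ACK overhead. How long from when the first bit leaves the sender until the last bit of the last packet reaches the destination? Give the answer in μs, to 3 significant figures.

Per-hop transmission t_tx = L/R = 800/39000000 = 20.5128 μs.
Per-hop propagation t_prop = 648000/300000000 = 2160 μs.
Pipeline fill: first packet needs 4·t_tx to clear all hops; remaining 101 packets each add one t_tx.
Total = (4+102-1)·t_tx + 4·t_prop = 105·20.5128 + 4·2160 = 10800 μs.

10800 μs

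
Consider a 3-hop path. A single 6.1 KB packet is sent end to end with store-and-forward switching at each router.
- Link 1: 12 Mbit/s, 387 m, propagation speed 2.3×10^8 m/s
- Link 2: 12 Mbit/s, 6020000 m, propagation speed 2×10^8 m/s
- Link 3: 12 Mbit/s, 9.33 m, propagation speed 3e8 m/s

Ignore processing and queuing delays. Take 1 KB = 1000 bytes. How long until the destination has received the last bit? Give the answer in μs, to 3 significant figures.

L = 48800 bits.
Transmission delay per hop = L/R = 48800/12000000 = 4066.67 μs; 3 hops → 12200 μs.
Propagation delays (d/s per hop): 1.68261, 30100, 0.0311 μs; sum = 30101.7 μs.
End-to-end = 42300 μs.

42300 μs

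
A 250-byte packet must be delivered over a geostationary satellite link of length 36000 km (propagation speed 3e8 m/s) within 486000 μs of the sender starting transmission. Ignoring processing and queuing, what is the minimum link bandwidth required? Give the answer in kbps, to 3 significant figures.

L = 2000 bits.
Propagation delay = 36000000 / 300000000 = 120000 μs.
Transmission budget = 486000 − 120000 = 366000 μs.
R ≥ L / t_tx = 2000 bits / 0.366 s = 5.46 kbps.

5.46 kbps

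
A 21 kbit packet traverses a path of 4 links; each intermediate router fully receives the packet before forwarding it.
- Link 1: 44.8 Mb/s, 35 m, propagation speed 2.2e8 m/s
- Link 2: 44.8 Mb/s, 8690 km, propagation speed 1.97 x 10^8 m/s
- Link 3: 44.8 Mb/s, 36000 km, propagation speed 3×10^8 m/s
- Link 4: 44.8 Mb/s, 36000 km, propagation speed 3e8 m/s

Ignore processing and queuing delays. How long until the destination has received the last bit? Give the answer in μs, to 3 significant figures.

L = 21000 bits.
Transmission delay per hop = L/R = 21000/44800000 = 468.75 μs; 4 hops → 1875 μs.
Propagation delays (d/s per hop): 0.159091, 44111.7, 120000, 120000 μs; sum = 284112 μs.
End-to-end = 286000 μs.

286000 μs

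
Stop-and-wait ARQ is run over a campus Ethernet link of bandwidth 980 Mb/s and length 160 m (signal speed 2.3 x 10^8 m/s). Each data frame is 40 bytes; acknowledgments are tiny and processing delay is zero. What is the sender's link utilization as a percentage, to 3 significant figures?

19.0 %

t_tx = L/R = 320/980000000 = 3.26531e-07 s.
t_prop = 160/2.3e+08 = 6.95652e-07 s; RTT = 1.3913e-06 s.
Cycle = t_tx + RTT = 1.71783e-06 s.
Utilization = t_tx / cycle = 3.26531e-07/1.71783e-06 = 19.0 %.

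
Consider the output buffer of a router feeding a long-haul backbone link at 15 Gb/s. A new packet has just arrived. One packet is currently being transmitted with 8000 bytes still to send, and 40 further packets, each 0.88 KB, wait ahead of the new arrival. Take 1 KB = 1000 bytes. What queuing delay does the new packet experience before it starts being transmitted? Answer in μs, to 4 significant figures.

23.04 μs

Each queued packet: L/R = 7040/15000000000 = 0.469333 μs.
40 queued → 18.7733 μs.
Plus remaining 64000 bits of current packet: 4.26667 μs.
Queuing delay = 23.04 μs.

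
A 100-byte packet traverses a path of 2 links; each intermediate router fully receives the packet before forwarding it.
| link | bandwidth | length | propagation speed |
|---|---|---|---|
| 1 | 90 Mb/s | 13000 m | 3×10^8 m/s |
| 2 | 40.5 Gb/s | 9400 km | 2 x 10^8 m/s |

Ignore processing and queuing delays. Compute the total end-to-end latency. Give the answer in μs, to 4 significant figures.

L = 100 × 8 = 800 bits.
Transmission delays (L/R per hop): 8.88889, 0.0197531 μs; sum = 8.90864 μs.
Propagation delays (d/s per hop): 43.3333, 47000 μs; sum = 47043.3 μs.
End-to-end = 47050 μs.

47050 μs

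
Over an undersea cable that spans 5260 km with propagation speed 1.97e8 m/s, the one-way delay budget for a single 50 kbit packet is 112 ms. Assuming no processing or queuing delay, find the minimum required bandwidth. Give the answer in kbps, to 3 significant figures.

586 kbps

Propagation delay = 5260000 / 197000000 = 26.7005 ms.
Transmission budget = 112 − 26.7005 = 85.2995 ms.
R ≥ L / t_tx = 50000 bits / 0.0852995 s = 586 kbps.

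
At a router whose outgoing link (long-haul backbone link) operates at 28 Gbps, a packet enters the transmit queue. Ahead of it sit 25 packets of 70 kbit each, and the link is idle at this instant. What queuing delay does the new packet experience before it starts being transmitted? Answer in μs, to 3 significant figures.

Each queued packet: L/R = 70000/28000000000 = 2.5 μs.
25 queued → 62.5 μs.
Queuing delay = 62.5 μs.

62.5 μs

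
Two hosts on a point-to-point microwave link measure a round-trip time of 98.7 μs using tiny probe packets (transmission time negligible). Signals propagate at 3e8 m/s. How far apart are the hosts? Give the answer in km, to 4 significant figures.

One-way propagation = RTT/2 = 49.35 μs.
d = s × t = 300000000 × 4.935e-05 = 14.81 km.

14.81 km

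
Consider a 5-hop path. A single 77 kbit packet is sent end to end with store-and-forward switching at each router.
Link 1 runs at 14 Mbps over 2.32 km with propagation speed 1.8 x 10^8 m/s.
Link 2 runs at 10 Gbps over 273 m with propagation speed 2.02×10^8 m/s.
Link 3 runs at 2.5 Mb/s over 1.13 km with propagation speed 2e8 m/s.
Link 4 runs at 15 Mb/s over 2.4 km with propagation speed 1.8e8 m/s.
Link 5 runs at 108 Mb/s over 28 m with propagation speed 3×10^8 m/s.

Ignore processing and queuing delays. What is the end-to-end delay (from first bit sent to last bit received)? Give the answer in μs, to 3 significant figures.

L = 77000 bits.
Transmission delays (L/R per hop): 5500, 7.7, 30800, 5133.33, 712.963 μs; sum = 42154 μs.
Propagation delays (d/s per hop): 12.8889, 1.35149, 5.65, 13.3333, 0.0933333 μs; sum = 33.317 μs.
End-to-end = 42200 μs.

42200 μs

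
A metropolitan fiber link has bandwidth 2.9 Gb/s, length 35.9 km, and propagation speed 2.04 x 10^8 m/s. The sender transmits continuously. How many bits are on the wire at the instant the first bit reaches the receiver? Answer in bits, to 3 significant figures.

510000 bits

Propagation delay = 35900 / 204000000 = 0.00017598 s.
BDP = R × t_prop = 2900000000 × 0.00017598 = 510343 bits.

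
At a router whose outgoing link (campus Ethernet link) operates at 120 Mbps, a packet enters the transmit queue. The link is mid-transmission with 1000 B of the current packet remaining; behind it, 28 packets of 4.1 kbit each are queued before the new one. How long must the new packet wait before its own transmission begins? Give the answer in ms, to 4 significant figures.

Each queued packet: L/R = 4100/120000000 = 0.0341667 ms.
28 queued → 0.956667 ms.
Plus remaining 8000 bits of current packet: 0.0666667 ms.
Queuing delay = 1.023 ms.

1.023 ms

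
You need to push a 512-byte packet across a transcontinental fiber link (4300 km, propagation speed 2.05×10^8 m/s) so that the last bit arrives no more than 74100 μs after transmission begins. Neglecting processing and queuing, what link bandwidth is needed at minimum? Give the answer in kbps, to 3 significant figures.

L = 4096 bits.
Propagation delay = 4300000 / 2.05e+08 = 20975.6 μs.
Transmission budget = 74100 − 20975.6 = 53124.4 μs.
R ≥ L / t_tx = 4096 bits / 0.0531244 s = 77.1 kbps.

77.1 kbps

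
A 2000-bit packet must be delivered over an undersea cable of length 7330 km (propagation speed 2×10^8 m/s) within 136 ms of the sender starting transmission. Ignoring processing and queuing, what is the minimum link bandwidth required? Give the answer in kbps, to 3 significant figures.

20.1 kbps

Propagation delay = 7330000 / 200000000 = 36.65 ms.
Transmission budget = 136 − 36.65 = 99.35 ms.
R ≥ L / t_tx = 2000 bits / 0.09935 s = 20.1 kbps.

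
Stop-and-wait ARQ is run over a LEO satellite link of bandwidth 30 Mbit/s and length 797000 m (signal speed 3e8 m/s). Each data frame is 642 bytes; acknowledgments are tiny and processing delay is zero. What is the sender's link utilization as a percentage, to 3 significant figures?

3.12 %

t_tx = L/R = 5136/30000000 = 0.0001712 s.
t_prop = 797000/300000000 = 0.00265667 s; RTT = 0.00531333 s.
Cycle = t_tx + RTT = 0.00548453 s.
Utilization = t_tx / cycle = 0.0001712/0.00548453 = 3.12 %.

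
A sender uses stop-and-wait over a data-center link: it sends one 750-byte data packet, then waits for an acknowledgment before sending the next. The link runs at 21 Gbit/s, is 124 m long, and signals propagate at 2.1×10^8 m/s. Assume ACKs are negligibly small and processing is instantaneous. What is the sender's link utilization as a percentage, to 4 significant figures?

t_tx = L/R = 6000/21000000000 = 2.85714e-07 s.
t_prop = 124/210000000 = 5.90476e-07 s; RTT = 1.18095e-06 s.
Cycle = t_tx + RTT = 1.46667e-06 s.
Utilization = t_tx / cycle = 2.85714e-07/1.46667e-06 = 19.48 %.

19.48 %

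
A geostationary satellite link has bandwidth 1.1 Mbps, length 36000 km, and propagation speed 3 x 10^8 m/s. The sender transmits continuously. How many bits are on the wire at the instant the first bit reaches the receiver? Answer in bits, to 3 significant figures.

Propagation delay = 36000000 / 300000000 = 0.12 s.
BDP = R × t_prop = 1100000 × 0.12 = 132000 bits.

132000 bits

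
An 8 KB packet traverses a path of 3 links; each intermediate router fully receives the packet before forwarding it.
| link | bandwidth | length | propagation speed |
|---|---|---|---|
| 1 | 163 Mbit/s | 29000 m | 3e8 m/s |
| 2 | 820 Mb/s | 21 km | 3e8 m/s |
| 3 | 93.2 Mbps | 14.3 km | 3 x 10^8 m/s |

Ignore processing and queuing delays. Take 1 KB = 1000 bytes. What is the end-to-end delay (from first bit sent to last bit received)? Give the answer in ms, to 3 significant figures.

L = 64000 bits.
Transmission delays (L/R per hop): 0.392638, 0.0780488, 0.686695 ms; sum = 1.15738 ms.
Propagation delays (d/s per hop): 0.0966667, 0.07, 0.0476667 ms; sum = 0.214333 ms.
End-to-end = 1.37 ms.

1.37 ms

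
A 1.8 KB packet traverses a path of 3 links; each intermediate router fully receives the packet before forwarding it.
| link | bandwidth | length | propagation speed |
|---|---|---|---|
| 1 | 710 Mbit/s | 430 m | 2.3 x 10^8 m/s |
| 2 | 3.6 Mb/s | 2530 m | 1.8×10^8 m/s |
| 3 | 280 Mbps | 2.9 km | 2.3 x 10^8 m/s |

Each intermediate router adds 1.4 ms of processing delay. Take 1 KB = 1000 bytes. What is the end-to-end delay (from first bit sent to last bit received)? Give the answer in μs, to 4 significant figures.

6900 μs

L = 14400 bits.
Transmission delays (L/R per hop): 20.2817, 4000, 51.4286 μs; sum = 4071.71 μs.
Propagation delays (d/s per hop): 1.86957, 14.0556, 12.6087 μs; sum = 28.5338 μs.
Processing at 2 router(s): 2 × 1.4 ms = 2800 μs.
End-to-end = 6900 μs.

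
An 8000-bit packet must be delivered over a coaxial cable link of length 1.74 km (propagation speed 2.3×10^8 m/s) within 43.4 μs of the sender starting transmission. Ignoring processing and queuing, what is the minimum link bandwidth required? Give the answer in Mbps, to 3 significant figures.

223 Mbps

Propagation delay = 1740 / 2.3e+08 = 7.56522 μs.
Transmission budget = 43.4 − 7.56522 = 35.8348 μs.
R ≥ L / t_tx = 8000 bits / 3.58348e-05 s = 223 Mbps.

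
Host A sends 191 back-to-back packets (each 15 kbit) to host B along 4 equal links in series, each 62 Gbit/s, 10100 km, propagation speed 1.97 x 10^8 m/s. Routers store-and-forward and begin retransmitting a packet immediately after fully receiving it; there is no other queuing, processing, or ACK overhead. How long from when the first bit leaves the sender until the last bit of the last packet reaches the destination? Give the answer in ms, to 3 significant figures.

205 ms

Per-hop transmission t_tx = L/R = 15000/62000000000 = 0.000241935 ms.
Per-hop propagation t_prop = 10100000/197000000 = 51.269 ms.
Pipeline fill: first packet needs 4·t_tx to clear all hops; remaining 190 packets each add one t_tx.
Total = (4+191-1)·t_tx + 4·t_prop = 194·0.000241935 + 4·51.269 = 205 ms.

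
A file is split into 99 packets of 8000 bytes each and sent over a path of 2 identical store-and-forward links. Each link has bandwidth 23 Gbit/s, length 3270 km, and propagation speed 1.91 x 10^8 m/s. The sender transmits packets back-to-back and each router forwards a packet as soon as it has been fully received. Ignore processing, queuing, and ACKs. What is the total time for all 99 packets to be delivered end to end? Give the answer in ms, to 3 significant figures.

Per-hop transmission t_tx = L/R = 64000/23000000000 = 0.00278261 ms.
Per-hop propagation t_prop = 3270000/191000000 = 17.1204 ms.
Pipeline fill: first packet needs 2·t_tx to clear all hops; remaining 98 packets each add one t_tx.
Total = (2+99-1)·t_tx + 2·t_prop = 100·0.00278261 + 2·17.1204 = 34.5 ms.

34.5 ms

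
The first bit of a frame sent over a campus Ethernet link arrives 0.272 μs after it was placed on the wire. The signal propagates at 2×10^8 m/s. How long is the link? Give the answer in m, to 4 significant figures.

54.40 m

d = s × t_prop = 200000000 × 2.72e-07 = 54.40 m.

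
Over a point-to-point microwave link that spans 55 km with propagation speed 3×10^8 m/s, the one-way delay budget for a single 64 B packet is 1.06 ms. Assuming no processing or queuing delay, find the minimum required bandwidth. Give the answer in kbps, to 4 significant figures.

584.0 kbps

L = 512 bits.
Propagation delay = 55000 / 300000000 = 0.183333 ms.
Transmission budget = 1.06 − 0.183333 = 0.876667 ms.
R ≥ L / t_tx = 512 bits / 0.000876667 s = 584.0 kbps.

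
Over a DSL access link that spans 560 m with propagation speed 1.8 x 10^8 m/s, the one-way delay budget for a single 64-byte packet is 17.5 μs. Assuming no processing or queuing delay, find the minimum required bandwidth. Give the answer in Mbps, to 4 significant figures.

L = 512 bits.
Propagation delay = 560 / 180000000 = 3.11111 μs.
Transmission budget = 17.5 − 3.11111 = 14.3889 μs.
R ≥ L / t_tx = 512 bits / 1.43889e-05 s = 35.58 Mbps.

35.58 Mbps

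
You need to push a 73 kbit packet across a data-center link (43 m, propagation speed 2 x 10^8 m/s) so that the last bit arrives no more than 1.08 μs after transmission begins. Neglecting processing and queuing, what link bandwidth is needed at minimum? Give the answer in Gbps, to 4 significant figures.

Propagation delay = 43 / 200000000 = 0.215 μs.
Transmission budget = 1.08 − 0.215 = 0.865 μs.
R ≥ L / t_tx = 73000 bits / 8.65e-07 s = 84.39 Gbps.

84.39 Gbps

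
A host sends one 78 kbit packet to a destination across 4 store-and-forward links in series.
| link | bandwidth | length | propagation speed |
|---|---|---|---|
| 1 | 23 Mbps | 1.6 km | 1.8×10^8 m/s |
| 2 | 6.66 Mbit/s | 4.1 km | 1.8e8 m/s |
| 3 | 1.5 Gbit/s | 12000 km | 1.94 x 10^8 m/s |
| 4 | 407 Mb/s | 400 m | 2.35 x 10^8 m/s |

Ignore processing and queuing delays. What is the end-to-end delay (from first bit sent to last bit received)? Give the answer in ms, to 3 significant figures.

77.2 ms

L = 78000 bits.
Transmission delays (L/R per hop): 3.3913, 11.7117, 0.052, 0.191646 ms; sum = 15.3467 ms.
Propagation delays (d/s per hop): 0.00888889, 0.0227778, 61.8557, 0.00170213 ms; sum = 61.889 ms.
End-to-end = 77.2 ms.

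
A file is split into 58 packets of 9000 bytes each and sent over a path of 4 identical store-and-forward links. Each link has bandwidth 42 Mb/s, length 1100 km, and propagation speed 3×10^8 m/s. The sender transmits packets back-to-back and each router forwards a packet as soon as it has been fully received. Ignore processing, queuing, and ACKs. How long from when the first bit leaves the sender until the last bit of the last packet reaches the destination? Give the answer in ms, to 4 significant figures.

Per-hop transmission t_tx = L/R = 72000/42000000 = 1.71429 ms.
Per-hop propagation t_prop = 1100000/300000000 = 3.66667 ms.
Pipeline fill: first packet needs 4·t_tx to clear all hops; remaining 57 packets each add one t_tx.
Total = (4+58-1)·t_tx + 4·t_prop = 61·1.71429 + 4·3.66667 = 119.2 ms.

119.2 ms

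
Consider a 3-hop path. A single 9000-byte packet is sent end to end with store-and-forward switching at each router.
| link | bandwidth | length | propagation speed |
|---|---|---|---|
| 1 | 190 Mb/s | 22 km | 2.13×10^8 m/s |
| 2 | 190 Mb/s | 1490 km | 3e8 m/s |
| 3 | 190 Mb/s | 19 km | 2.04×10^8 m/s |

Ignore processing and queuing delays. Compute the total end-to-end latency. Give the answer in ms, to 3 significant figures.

L = 9000 × 8 = 72000 bits.
Transmission delay per hop = L/R = 72000/190000000 = 0.378947 ms; 3 hops → 1.13684 ms.
Propagation delays (d/s per hop): 0.103286, 4.96667, 0.0931373 ms; sum = 5.16309 ms.
End-to-end = 6.30 ms.

6.30 ms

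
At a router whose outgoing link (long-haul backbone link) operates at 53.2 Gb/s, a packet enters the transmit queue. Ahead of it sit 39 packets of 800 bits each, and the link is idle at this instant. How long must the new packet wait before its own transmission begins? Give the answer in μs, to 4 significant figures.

Each queued packet: L/R = 800/53200000000 = 0.0150376 μs.
39 queued → 0.586466 μs.
Queuing delay = 0.5865 μs.

0.5865 μs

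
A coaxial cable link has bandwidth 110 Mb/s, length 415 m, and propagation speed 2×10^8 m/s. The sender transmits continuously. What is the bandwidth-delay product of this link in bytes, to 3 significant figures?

28.5 bytes

Propagation delay = 415 / 200000000 = 2.075e-06 s.
BDP = R × t_prop = 110000000 × 2.075e-06 = 228.25 bits.
In bytes: 228.25/8 = 28.5 bytes.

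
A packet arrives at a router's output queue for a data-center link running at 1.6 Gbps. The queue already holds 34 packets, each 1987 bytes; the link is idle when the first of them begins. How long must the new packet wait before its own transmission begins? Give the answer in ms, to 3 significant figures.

0.338 ms

Each queued packet: L/R = 15896/1600000000 = 0.009935 ms.
34 queued → 0.33779 ms.
Queuing delay = 0.338 ms.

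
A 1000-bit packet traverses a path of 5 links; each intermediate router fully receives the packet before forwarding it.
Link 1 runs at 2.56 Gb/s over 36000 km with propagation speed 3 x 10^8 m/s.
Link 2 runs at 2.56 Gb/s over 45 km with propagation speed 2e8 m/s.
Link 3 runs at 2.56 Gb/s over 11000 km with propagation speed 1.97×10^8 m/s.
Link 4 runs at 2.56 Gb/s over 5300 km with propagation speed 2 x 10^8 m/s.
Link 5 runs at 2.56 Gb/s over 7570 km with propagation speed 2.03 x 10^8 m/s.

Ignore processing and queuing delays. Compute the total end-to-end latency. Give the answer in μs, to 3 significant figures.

240000 μs

Transmission delay per hop = L/R = 1000/2560000000 = 0.390625 μs; 5 hops → 1.95313 μs.
Propagation delays (d/s per hop): 120000, 225, 55837.6, 26500, 37290.6 μs; sum = 239853 μs.
End-to-end = 240000 μs.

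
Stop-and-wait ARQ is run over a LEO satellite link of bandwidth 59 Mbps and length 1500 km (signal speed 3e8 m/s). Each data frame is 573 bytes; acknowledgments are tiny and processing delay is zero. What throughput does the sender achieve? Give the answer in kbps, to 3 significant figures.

t_tx = L/R = 4584/59000000 = 7.76949e-05 s.
t_prop = 1500000/300000000 = 0.005 s; RTT = 0.01 s.
Cycle = t_tx + RTT = 0.0100777 s.
Throughput = L / cycle = 4584 / 0.0100777 = 455 kbps.

455 kbps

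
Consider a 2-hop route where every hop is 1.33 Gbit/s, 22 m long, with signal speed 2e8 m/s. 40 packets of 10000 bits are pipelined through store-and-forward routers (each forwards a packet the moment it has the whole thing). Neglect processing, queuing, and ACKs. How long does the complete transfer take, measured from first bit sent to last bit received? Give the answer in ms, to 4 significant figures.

0.3085 ms

Per-hop transmission t_tx = L/R = 10000/1330000000 = 0.0075188 ms.
Per-hop propagation t_prop = 22/200000000 = 0.00011 ms.
Pipeline fill: first packet needs 2·t_tx to clear all hops; remaining 39 packets each add one t_tx.
Total = (2+40-1)·t_tx + 2·t_prop = 41·0.0075188 + 2·0.00011 = 0.3085 ms.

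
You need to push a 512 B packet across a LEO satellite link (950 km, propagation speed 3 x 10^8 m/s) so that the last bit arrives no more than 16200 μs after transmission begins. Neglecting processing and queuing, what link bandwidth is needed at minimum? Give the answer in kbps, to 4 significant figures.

L = 4096 bits.
Propagation delay = 950000 / 300000000 = 3166.67 μs.
Transmission budget = 16200 − 3166.67 = 13033.3 μs.
R ≥ L / t_tx = 4096 bits / 0.0130333 s = 314.3 kbps.

314.3 kbps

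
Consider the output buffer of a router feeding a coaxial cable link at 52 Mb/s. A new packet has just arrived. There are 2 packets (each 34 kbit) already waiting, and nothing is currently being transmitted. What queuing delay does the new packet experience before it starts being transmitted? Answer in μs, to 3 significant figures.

1310 μs

Each queued packet: L/R = 34000/52000000 = 653.846 μs.
2 queued → 1307.69 μs.
Queuing delay = 1310 μs.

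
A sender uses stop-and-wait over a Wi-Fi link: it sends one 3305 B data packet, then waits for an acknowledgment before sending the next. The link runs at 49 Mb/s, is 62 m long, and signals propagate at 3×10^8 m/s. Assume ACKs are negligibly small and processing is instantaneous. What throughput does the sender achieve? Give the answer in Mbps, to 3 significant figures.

49.0 Mbps

t_tx = L/R = 26440/49000000 = 0.000539592 s.
t_prop = 62/300000000 = 2.06667e-07 s; RTT = 4.13333e-07 s.
Cycle = t_tx + RTT = 0.000540005 s.
Throughput = L / cycle = 26440 / 0.000540005 = 49.0 Mbps.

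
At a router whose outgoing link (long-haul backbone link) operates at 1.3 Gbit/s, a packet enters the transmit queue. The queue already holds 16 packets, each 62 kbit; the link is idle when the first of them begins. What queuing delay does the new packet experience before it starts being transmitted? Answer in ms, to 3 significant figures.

Each queued packet: L/R = 62000/1300000000 = 0.0476923 ms.
16 queued → 0.763077 ms.
Queuing delay = 0.763 ms.

0.763 ms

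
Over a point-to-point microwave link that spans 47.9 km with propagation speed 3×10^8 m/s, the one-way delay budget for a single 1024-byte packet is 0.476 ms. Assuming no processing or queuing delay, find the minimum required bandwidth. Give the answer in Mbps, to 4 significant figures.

25.90 Mbps

L = 8192 bits.
Propagation delay = 47900 / 300000000 = 0.159667 ms.
Transmission budget = 0.476 − 0.159667 = 0.316333 ms.
R ≥ L / t_tx = 8192 bits / 0.000316333 s = 25.90 Mbps.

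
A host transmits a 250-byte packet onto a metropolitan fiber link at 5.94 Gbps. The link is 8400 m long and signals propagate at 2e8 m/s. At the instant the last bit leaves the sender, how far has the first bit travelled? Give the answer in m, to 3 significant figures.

67.3 m

t_tx = L/R = 2000/5940000000 = 3.367e-07 s.
Distance = s × t_tx = 200000000 × 3.367e-07 = 67.3 m.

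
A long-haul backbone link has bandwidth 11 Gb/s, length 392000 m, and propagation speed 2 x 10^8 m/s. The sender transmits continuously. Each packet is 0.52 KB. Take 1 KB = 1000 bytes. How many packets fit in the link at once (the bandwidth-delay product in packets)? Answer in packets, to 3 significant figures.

5180 packets

Propagation delay = 392000 / 200000000 = 0.00196 s.
BDP = R × t_prop = 11000000000 × 0.00196 = 21560000 bits.
In packets of 4160 bits: 5180 packets.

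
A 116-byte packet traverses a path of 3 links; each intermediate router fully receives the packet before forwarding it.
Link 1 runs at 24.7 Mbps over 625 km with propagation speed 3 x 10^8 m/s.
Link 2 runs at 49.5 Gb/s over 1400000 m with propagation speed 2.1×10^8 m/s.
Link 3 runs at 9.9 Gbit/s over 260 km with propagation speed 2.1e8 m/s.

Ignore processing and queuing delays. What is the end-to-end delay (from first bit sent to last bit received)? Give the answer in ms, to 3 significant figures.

10.0 ms

L = 116 × 8 = 928 bits.
Transmission delays (L/R per hop): 0.0375709, 1.87475e-05, 9.37374e-05 ms; sum = 0.0376833 ms.
Propagation delays (d/s per hop): 2.08333, 6.66667, 1.2381 ms; sum = 9.9881 ms.
End-to-end = 10.0 ms.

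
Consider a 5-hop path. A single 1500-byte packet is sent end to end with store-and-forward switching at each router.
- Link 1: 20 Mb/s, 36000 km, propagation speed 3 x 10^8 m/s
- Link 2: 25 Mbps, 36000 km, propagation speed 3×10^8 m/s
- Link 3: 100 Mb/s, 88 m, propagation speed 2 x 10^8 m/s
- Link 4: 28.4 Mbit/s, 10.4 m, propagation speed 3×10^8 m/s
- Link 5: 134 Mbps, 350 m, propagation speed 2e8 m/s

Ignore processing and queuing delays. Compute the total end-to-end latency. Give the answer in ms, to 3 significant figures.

L = 1500 × 8 = 12000 bits.
Transmission delays (L/R per hop): 0.6, 0.48, 0.12, 0.422535, 0.0895522 ms; sum = 1.71209 ms.
Propagation delays (d/s per hop): 120, 120, 0.00044, 3.46667e-05, 0.00175 ms; sum = 240.002 ms.
End-to-end = 242 ms.

242 ms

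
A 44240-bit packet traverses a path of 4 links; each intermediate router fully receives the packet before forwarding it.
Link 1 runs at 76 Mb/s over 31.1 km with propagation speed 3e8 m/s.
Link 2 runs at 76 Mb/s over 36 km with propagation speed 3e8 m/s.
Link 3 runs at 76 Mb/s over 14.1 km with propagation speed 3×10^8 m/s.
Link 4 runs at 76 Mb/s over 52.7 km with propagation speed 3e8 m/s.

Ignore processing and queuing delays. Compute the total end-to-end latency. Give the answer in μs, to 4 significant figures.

Transmission delay per hop = L/R = 44240/76000000 = 582.105 μs; 4 hops → 2328.42 μs.
Propagation delays (d/s per hop): 103.667, 120, 47, 175.667 μs; sum = 446.333 μs.
End-to-end = 2775 μs.

2775 μs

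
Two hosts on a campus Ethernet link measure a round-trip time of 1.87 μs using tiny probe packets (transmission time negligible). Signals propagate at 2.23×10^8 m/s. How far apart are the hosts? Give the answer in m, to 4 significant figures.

208.5 m

One-way propagation = RTT/2 = 0.935 μs.
d = s × t = 223000000 × 9.35e-07 = 208.5 m.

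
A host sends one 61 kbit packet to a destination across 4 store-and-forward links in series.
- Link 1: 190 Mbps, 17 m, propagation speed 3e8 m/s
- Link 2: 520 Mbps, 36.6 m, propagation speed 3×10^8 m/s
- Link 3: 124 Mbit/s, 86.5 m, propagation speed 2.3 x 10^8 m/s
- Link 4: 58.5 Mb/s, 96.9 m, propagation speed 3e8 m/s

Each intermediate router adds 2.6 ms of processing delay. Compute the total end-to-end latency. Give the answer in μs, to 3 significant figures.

9770 μs

L = 61000 bits.
Transmission delays (L/R per hop): 321.053, 117.308, 491.935, 1042.74 μs; sum = 1973.03 μs.
Propagation delays (d/s per hop): 0.0566667, 0.122, 0.376087, 0.323 μs; sum = 0.877754 μs.
Processing at 3 router(s): 3 × 2.6 ms = 7800 μs.
End-to-end = 9770 μs.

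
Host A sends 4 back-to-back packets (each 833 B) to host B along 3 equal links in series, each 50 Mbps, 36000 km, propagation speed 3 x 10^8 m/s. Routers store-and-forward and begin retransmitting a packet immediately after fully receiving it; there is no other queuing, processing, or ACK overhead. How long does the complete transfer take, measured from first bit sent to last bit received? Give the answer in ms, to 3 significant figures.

361 ms

Per-hop transmission t_tx = L/R = 6664/50000000 = 0.13328 ms.
Per-hop propagation t_prop = 36000000/300000000 = 120 ms.
Pipeline fill: first packet needs 3·t_tx to clear all hops; remaining 3 packets each add one t_tx.
Total = (3+4-1)·t_tx + 3·t_prop = 6·0.13328 + 3·120 = 361 ms.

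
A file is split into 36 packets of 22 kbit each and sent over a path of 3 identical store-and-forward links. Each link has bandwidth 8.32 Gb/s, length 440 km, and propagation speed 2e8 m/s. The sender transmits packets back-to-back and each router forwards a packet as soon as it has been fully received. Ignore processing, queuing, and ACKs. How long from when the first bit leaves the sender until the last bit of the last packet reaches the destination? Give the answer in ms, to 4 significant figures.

6.700 ms

Per-hop transmission t_tx = L/R = 22000/8320000000 = 0.00264423 ms.
Per-hop propagation t_prop = 440000/200000000 = 2.2 ms.
Pipeline fill: first packet needs 3·t_tx to clear all hops; remaining 35 packets each add one t_tx.
Total = (3+36-1)·t_tx + 3·t_prop = 38·0.00264423 + 3·2.2 = 6.700 ms.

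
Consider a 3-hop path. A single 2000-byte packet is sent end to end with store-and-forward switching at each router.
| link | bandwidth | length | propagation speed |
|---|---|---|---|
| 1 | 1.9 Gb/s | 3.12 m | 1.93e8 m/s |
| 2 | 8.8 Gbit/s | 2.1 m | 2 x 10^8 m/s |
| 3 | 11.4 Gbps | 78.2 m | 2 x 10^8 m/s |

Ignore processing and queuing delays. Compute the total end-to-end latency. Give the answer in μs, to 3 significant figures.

L = 2000 × 8 = 16000 bits.
Transmission delays (L/R per hop): 8.42105, 1.81818, 1.40351 μs; sum = 11.6427 μs.
Propagation delays (d/s per hop): 0.0161658, 0.0105, 0.391 μs; sum = 0.417666 μs.
End-to-end = 12.1 μs.

12.1 μs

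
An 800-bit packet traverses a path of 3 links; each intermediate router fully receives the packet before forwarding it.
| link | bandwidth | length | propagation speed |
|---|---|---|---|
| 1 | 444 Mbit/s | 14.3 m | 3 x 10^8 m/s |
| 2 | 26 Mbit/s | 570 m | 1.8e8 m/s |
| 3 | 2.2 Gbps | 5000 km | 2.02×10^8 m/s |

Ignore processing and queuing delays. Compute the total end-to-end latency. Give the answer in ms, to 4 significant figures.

Transmission delays (L/R per hop): 0.0018018, 0.0307692, 0.000363636 ms; sum = 0.0329347 ms.
Propagation delays (d/s per hop): 4.76667e-05, 0.00316667, 24.7525 ms; sum = 24.7557 ms.
End-to-end = 24.79 ms.

24.79 ms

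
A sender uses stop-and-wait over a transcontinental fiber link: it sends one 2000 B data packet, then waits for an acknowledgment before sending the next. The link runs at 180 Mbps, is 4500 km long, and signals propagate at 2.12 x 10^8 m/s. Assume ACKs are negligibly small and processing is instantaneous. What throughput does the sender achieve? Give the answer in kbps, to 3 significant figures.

376 kbps

t_tx = L/R = 16000/180000000 = 8.88889e-05 s.
t_prop = 4500000/212000000 = 0.0212264 s; RTT = 0.0424528 s.
Cycle = t_tx + RTT = 0.0425417 s.
Throughput = L / cycle = 16000 / 0.0425417 = 376 kbps.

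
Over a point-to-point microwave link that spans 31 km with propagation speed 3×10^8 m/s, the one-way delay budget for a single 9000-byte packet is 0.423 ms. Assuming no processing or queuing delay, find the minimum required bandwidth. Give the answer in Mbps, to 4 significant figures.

225.2 Mbps

L = 72000 bits.
Propagation delay = 31000 / 300000000 = 0.103333 ms.
Transmission budget = 0.423 − 0.103333 = 0.319667 ms.
R ≥ L / t_tx = 72000 bits / 0.000319667 s = 225.2 Mbps.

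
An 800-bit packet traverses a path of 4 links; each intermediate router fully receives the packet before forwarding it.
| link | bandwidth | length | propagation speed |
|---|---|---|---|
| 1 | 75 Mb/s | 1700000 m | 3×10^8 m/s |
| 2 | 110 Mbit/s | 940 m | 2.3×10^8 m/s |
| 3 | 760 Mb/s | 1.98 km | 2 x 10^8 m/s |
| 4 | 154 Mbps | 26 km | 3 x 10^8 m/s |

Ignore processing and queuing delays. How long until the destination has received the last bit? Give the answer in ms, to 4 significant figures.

5.792 ms

Transmission delays (L/R per hop): 0.0106667, 0.00727273, 0.00105263, 0.00519481 ms; sum = 0.0241868 ms.
Propagation delays (d/s per hop): 5.66667, 0.00408696, 0.0099, 0.0866667 ms; sum = 5.76732 ms.
End-to-end = 5.792 ms.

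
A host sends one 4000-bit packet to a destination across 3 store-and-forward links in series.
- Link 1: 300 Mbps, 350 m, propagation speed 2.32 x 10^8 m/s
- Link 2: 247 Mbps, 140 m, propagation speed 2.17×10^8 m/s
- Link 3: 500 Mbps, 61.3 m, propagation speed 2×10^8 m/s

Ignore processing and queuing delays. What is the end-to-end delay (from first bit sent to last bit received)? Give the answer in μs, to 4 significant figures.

39.99 μs

Transmission delays (L/R per hop): 13.3333, 16.1943, 8 μs; sum = 37.5277 μs.
Propagation delays (d/s per hop): 1.50862, 0.645161, 0.3065 μs; sum = 2.46028 μs.
End-to-end = 39.99 μs.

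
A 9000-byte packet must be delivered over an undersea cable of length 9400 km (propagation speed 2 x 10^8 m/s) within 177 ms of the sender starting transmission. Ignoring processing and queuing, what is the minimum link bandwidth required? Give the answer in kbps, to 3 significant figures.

L = 72000 bits.
Propagation delay = 9400000 / 200000000 = 47 ms.
Transmission budget = 177 − 47 = 130 ms.
R ≥ L / t_tx = 72000 bits / 0.13 s = 554 kbps.

554 kbps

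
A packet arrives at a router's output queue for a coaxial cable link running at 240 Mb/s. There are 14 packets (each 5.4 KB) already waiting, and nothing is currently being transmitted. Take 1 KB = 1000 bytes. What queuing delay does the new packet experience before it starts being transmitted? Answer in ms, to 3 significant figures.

Each queued packet: L/R = 43200/240000000 = 0.18 ms.
14 queued → 2.52 ms.
Queuing delay = 2.52 ms.

2.52 ms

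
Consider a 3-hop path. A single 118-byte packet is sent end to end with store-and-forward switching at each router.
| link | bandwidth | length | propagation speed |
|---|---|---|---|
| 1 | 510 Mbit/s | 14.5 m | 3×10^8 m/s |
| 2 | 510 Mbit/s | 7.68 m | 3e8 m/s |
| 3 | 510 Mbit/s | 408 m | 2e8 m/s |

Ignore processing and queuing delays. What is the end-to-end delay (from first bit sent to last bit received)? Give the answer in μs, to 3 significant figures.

L = 118 × 8 = 944 bits.
Transmission delay per hop = L/R = 944/510000000 = 1.85098 μs; 3 hops → 5.55294 μs.
Propagation delays (d/s per hop): 0.0483333, 0.0256, 2.04 μs; sum = 2.11393 μs.
End-to-end = 7.67 μs.

7.67 μs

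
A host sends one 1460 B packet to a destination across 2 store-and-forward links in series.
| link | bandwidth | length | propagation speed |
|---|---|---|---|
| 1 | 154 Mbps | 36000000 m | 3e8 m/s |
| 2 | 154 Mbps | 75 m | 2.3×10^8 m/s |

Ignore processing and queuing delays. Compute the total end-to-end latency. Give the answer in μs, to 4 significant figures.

120200 μs

L = 1460 × 8 = 11680 bits.
Transmission delay per hop = L/R = 11680/154000000 = 75.8442 μs; 2 hops → 151.688 μs.
Propagation delays (d/s per hop): 120000, 0.326087 μs; sum = 120000 μs.
End-to-end = 120200 μs.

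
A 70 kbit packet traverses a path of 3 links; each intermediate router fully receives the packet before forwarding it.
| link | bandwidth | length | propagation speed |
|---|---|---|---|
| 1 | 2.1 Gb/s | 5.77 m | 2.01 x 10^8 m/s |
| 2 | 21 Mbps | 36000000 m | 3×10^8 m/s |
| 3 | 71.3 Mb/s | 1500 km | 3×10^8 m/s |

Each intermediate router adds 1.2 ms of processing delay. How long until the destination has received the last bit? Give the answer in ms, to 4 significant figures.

L = 70000 bits.
Transmission delays (L/R per hop): 0.0333333, 3.33333, 0.981767 ms; sum = 4.34843 ms.
Propagation delays (d/s per hop): 2.87065e-05, 120, 5 ms; sum = 125 ms.
Processing at 2 router(s): 2 × 1.2 ms = 2.4 ms.
End-to-end = 131.7 ms.

131.7 ms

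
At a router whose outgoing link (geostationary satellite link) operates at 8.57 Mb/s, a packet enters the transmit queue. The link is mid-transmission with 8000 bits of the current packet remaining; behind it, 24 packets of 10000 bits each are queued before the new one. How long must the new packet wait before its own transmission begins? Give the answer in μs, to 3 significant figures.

Each queued packet: L/R = 10000/8570000 = 1166.86 μs.
24 queued → 28004.7 μs.
Plus remaining 8000 bits of current packet: 933.489 μs.
Queuing delay = 28900 μs.

28900 μs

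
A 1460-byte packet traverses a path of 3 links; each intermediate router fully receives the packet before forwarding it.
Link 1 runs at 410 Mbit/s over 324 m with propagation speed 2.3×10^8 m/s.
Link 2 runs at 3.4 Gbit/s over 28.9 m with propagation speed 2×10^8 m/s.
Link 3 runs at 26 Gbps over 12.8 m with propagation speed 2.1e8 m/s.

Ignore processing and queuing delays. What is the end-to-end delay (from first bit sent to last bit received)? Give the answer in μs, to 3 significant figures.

34.0 μs

L = 1460 × 8 = 11680 bits.
Transmission delays (L/R per hop): 28.4878, 3.43529, 0.449231 μs; sum = 32.3723 μs.
Propagation delays (d/s per hop): 1.4087, 0.1445, 0.0609524 μs; sum = 1.61415 μs.
End-to-end = 34.0 μs.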